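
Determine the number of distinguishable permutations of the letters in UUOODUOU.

UUOODUOU has 8 letters with O appearing 3 times and U appearing 4 times.
The number of distinct arrangements is 8!/(4!·3!) = 40320/144 = 280.

280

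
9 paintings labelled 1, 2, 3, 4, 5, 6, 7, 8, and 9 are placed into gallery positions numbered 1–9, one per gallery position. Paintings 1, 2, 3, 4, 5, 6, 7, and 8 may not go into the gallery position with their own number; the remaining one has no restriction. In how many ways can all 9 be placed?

Let Aᵢ (for 1 ≤ i ≤ 8) be the placements that put painting i in its forbidden gallery position. Any j of these fix j positions, leaving (9−j)! ways to fill the rest, and there are C(8,j) ways to pick which j.
By inclusion–exclusion, the number of valid placements is Σ_{j=0}^{8} (−1)^j C(8,j)·(9−j)!.
Computing: 362880 − 322560 + 141120 − 40320 + 8400 − 1344 + 168 − 16 + 1 = 148329.

148329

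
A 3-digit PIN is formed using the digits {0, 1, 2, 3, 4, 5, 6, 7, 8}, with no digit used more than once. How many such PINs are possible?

This is a permutation of 3 out of 9: P(9,3) = 9!/6!.
9 × 8 × 7 = 504.

504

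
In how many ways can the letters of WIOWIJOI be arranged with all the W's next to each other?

420

Treat the 2 copies of W as a single block. The multiset to arrange is then {WW, I, I, I, J, O, O}, 7 items in all.
That gives (7)!/(3!·2!) = 420 arrangements.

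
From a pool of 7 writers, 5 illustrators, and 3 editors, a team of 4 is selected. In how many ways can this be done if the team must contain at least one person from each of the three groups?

630

Unrestricted: C(15,4) = 1365 ways to pick any 4 of the 15.
Selections missing a whole group: no writers → C(8,4) = 70; no illustrators → C(10,4) = 210; no editors → C(12,4) = 495.
Add back selections omitting two groups (i.e. drawn from a single group): C(7,4) + C(5,4) + C(3,4) = 40.
By inclusion–exclusion: 1365 − 775 + 40 = 630.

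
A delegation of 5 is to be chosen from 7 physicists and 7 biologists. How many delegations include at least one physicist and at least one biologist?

Unrestricted: C(14,5) = 2002 ways to pick any 5 of the 14.
Selections missing a whole group: no physicists → C(7,5) = 21; no biologists → C(7,5) = 21.
Both groups omitted at once is impossible, so 2002 − 42 = 1960.

1960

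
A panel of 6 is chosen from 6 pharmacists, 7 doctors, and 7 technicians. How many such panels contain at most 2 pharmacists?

Split by how many pharmacists are chosen (0 through 2).
Sum: C(6,0)·C(14,6) + C(6,1)·C(14,5) + C(6,2)·C(14,4) = 3003 + 12012 + 15015 = 30030.

30030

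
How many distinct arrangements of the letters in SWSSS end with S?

With the last slot taken by S, it remains to arrange the other 4 letters (WSSS).
Those 4 letters have S appearing 3 times, giving (4)!/(3!) = 4.

4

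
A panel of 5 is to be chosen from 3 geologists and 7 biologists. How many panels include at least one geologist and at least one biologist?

231

Unrestricted: C(10,5) = 252 ways to pick any 5 of the 10.
Selections missing a whole group: no geologists → C(7,5) = 21; no biologists → C(3,5) = 0.
Both groups omitted at once is impossible, so 252 − 21 = 231.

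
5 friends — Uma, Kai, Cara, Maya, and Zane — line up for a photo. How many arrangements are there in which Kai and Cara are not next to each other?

72

Of the 5! = 120 arrangements, those with Kai and Cara adjacent number 2 × 4! = 48 (treat the pair as a block with 2 internal orders).
Complementary counting: 120 − 48 = 72.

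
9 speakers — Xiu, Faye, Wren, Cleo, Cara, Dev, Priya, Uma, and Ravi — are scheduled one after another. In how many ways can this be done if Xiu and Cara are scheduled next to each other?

80640

Treat {Xiu, Cara} as a single unit. There are 8 units to order, and the pair itself can be ordered 2 ways.
So the count is 2·(8)! = 80640.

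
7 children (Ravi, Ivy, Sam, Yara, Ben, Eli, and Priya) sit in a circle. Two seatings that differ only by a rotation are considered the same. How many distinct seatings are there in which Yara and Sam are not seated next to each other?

Without the restriction there are (6)! = 720 seatings.
Those with Yara next to Sam: fuse the pair into one unit and seat 6 units around a circle — 2·(5)! = 240.
Subtracting, 720 − 240 = 480.

480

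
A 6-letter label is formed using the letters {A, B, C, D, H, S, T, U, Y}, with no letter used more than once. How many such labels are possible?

60480

With no repetition, fill the 6 letters in order: 9 choices, then 8, down to 4.
That product is 9 × 8 × 7 × 6 × 5 × 4 = 60480.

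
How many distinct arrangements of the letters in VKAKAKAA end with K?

With the last slot taken by K, it remains to arrange the other 7 letters (VAKAKAA).
Those 7 letters have A appearing 4 times and K appearing twice, giving (7)!/(4!·2!) = 105.

105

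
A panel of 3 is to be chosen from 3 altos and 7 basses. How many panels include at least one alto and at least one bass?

84

Total 3-person selections from all 10: C(10,3) = 120.
Selections missing a whole group: no altos → C(7,3) = 35; no basses → C(3,3) = 1.
Both groups omitted at once is impossible, so 120 − 36 = 84.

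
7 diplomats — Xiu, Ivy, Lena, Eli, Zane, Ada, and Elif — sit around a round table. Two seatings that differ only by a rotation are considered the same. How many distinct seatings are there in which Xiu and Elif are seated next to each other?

240

Glue Xiu and Elif into a block (2 internal orders). Seating 6 units around a circle gives (5)! arrangements.
So 2 × (5)! = 2 × 120 = 240.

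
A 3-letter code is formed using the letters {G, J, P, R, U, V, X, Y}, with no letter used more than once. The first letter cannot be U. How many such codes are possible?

294

The first letter has 8−1 = 7 choices (anything except U).
The remaining 2 letters are filled from the other 7 symbols without repetition: 7 × 6 = 42.
Total: 7 × 42 = 294.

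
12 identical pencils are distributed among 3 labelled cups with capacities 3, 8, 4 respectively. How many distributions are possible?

Without the upper bounds there are C(14,2) = 91 ways to split 12 among 3 cups.
Subtract solutions that violate a single cap (substitute x_i' = x_i − (cap_i+1)): x_1 ≥ 4 gives C(10,2) = 45; x_2 ≥ 9 gives C(5,2) = 10; x_3 ≥ 5 gives C(9,2) = 36. Together 91.
Add back pairs where two caps are both exceeded: 0 + 10 + 0 = 10.
By inclusion–exclusion the count is 91 − 91 + 10 = 10.

10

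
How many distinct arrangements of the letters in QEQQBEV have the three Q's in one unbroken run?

Treat the 3 copies of Q as a single block. The multiset to arrange is then {QQQ, B, E, E, V}, 5 items in all.
That gives (5)!/(2!) = 60 arrangements.

60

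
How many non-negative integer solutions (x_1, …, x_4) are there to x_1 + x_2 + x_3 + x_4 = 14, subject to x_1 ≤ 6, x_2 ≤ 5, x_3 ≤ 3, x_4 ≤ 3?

20

Ignoring the caps, the number of non-negative solutions to x_1+…+x_4 = 14 is C(17,3) = 680.
Subtract solutions that violate a single cap (substitute x_i' = x_i − (cap_i+1)): x_1 ≥ 7 gives C(10,3) = 120; x_2 ≥ 6 gives C(11,3) = 165; x_3 ≥ 4 gives C(13,3) = 286; x_4 ≥ 4 gives C(13,3) = 286. Together 857.
Add back pairs where two caps are both exceeded: 4 + 20 + 20 + 35 + 35 + 84 = 198.
Subtract triples: 0 + 0 + 0 + 1 = 1.
By inclusion–exclusion the count is 680 − 857 + 198 − 1 = 20.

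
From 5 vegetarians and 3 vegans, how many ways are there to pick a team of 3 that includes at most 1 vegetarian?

16

Split by how many vegetarians are chosen (0 through 1).
Sum: C(5,0)·C(3,3) + C(5,1)·C(3,2) = 1 + 15 = 16.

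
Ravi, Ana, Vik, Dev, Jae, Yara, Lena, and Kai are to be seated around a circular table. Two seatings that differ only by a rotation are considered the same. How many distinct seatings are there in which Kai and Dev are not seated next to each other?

All circular seatings of 8 people number (7)! = 5040.
Seatings with Kai beside Dev: treat them as a block with 2 internal orders, giving 2 × (6)! = 1440.
Subtracting, 5040 − 1440 = 3600.

3600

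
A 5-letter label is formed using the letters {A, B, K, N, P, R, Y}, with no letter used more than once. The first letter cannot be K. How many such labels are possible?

2160

The first letter has 7−1 = 6 choices (anything except K).
The remaining 4 letters are filled from the other 6 symbols without repetition: 6 × 5 × 4 × 3 = 360.
Total: 6 × 360 = 2160.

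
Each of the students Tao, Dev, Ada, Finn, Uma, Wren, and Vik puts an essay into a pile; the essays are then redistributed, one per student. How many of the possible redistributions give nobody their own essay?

1854

Count assignments avoiding every fixed point. For any j of the 7 students fixed to their own essay, the other 7−j can be arranged in (7−j)! ways.
By inclusion–exclusion this is Σ_{j=0}^{7} (−1)^j C(7,j)·(7−j)!.
Computing: 5040 − 5040 + 2520 − 840 + 210 − 42 + 7 − 1 = 1854.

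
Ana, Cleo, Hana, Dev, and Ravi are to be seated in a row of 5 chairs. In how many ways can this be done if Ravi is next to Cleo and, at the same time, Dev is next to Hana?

Treat {Ravi,Cleo} as one block (2 orders) and {Dev,Hana} as another (2 orders).
That leaves 3 units to arrange: 2 × 2 × 3! = 4 × 6 = 24.

24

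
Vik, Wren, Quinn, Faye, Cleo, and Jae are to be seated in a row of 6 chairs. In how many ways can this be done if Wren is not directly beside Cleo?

480

Of the 6! = 720 arrangements, those with Wren and Cleo adjacent number 2 × 5! = 240 (treat the pair as a block with 2 internal orders).
Complementary counting: 720 − 240 = 480.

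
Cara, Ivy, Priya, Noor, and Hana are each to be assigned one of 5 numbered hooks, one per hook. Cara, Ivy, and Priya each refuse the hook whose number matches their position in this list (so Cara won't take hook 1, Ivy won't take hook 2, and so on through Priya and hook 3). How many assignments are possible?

64

Let Aᵢ (for i ∈ {1, 2, 3}) be the placements that put person i in their forbidden hook. Any j of these fix j positions, leaving (5−j)! ways to fill the rest, and there are C(3,j) ways to pick which j.
By inclusion–exclusion, the number of valid placements is Σ_{j=0}^{3} (−1)^j C(3,j)·(5−j)!.
Computing: 120 − 72 + 18 − 2 = 64.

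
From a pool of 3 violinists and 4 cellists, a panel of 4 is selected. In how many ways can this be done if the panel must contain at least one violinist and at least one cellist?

34

Total 4-person selections from all 7: C(7,4) = 35.
Selections missing a whole group: no violinists → C(4,4) = 1; no cellists → C(3,4) = 0.
Both groups omitted at once is impossible, so 35 − 1 = 34.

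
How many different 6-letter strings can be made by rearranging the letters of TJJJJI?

TJJJJI has 6 letters with J appearing 4 times.
The number of distinct arrangements is 6!/(4!) = 720/24 = 30.

30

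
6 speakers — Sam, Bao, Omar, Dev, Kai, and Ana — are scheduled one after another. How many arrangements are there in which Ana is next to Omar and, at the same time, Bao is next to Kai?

Treat {Ana,Omar} as one block (2 orders) and {Bao,Kai} as another (2 orders).
That leaves 4 units to arrange: 2 × 2 × 4! = 4 × 24 = 96.

96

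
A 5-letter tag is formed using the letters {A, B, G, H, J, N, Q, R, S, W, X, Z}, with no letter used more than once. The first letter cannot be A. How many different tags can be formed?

The first letter has 12−1 = 11 choices (anything except A).
The remaining 4 letters are filled from the other 11 symbols without repetition: 11 × 10 × 9 × 8 = 7920.
Total: 11 × 7920 = 87120.

87120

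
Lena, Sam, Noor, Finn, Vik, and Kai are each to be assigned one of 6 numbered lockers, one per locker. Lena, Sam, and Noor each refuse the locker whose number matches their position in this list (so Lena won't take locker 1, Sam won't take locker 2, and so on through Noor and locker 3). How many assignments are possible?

Let Aᵢ (for i ∈ {1, 2, 3}) be the placements that put person i in their forbidden locker. Any j of these fix j positions, leaving (6−j)! ways to fill the rest, and there are C(3,j) ways to pick which j.
By inclusion–exclusion, the number of valid placements is Σ_{j=0}^{3} (−1)^j C(3,j)·(6−j)!.
Computing: 720 − 360 + 72 − 6 = 426.

426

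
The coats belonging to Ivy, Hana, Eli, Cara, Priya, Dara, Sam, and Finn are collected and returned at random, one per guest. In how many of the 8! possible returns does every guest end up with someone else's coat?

Count assignments avoiding every fixed point. For any j of the 8 guests fixed to their own coat, the other 8−j can be arranged in (8−j)! ways.
By inclusion–exclusion this is Σ_{j=0}^{8} (−1)^j C(8,j)·(8−j)!.
Computing: 40320 − 40320 + 20160 − 6720 + 1680 − 336 + 56 − 8 + 1 = 14833.

14833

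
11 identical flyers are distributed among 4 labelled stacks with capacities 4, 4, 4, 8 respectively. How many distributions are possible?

Without the upper bounds there are C(14,3) = 364 ways to split 11 among 4 stacks.
Subtract solutions that violate a single cap (substitute x_i' = x_i − (cap_i+1)): x_1 ≥ 5 gives C(9,3) = 84; x_2 ≥ 5 gives C(9,3) = 84; x_3 ≥ 5 gives C(9,3) = 84; x_4 ≥ 9 gives C(5,3) = 10. Together 262.
Add back pairs where two caps are both exceeded: 4 + 4 + 0 + 4 + 0 + 0 = 12.
By inclusion–exclusion the count is 364 − 262 + 12 = 114.

114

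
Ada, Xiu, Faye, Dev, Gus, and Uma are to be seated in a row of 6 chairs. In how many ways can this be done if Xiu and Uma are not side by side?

480

Of the 6! = 720 arrangements, those with Xiu and Uma adjacent number 2 × 5! = 240 (treat the pair as a block with 2 internal orders).
Complementary counting: 720 − 240 = 480.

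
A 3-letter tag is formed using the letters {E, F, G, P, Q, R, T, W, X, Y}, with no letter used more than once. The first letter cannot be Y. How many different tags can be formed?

The first letter has 10−1 = 9 choices (anything except Y).
The remaining 2 letters are filled from the other 9 symbols without repetition: 9 × 8 = 72.
Total: 9 × 72 = 648.

648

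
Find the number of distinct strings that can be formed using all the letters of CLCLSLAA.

1680

The 8 letters of CLCLSLAA have repeats: A appearing twice, C appearing twice, and L appearing 3 times.
So there are 8! / (3!·2!·2!) = 1680 distinguishable arrangements.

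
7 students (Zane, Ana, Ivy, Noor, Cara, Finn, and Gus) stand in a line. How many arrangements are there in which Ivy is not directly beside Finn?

3600

There are 7! = 5040 arrangements in all. If Ivy and Finn are adjacent, merging them into one block gives 2·(6)! = 1440 arrangements.
Complementary counting: 5040 − 1440 = 3600.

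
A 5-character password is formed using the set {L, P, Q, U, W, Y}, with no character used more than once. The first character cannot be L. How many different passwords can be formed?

600

The first character has 6−1 = 5 choices (anything except L).
The remaining 4 characters are filled from the other 5 symbols without repetition: 5 × 4 × 3 × 2 = 120.
Total: 5 × 120 = 600.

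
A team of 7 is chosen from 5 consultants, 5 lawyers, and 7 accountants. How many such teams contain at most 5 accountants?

Split by how many accountants are chosen (0 through 5).
Sum: C(7,0)·C(10,7) + C(7,1)·C(10,6) + C(7,2)·C(10,5) + C(7,3)·C(10,4) + C(7,4)·C(10,3) + C(7,5)·C(10,2) = 120 + 1470 + 5292 + 7350 + 4200 + 945 = 19377.

19377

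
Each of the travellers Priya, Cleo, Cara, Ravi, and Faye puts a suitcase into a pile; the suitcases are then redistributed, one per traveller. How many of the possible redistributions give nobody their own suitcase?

This is the derangement count D_5: permutations of 5 items with no fixed point.
By inclusion–exclusion this is Σ_{j=0}^{5} (−1)^j C(5,j)·(5−j)!.
Computing: 120 − 120 + 60 − 20 + 5 − 1 = 44.

44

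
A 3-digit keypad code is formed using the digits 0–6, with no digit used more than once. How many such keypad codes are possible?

210

Choose and order 3 of the 7 symbols: the first digit has 7 options, the next 6, then 5.
7 × 6 × 5 = 210.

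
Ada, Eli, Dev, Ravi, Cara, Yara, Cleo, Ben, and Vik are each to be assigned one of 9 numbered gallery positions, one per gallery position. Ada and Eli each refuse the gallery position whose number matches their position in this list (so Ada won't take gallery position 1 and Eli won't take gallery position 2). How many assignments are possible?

287280

Let Aᵢ (for i ∈ {1, 2}) be the placements that put person i in their forbidden gallery position. Any j of these fix j positions, leaving (9−j)! ways to fill the rest, and there are C(2,j) ways to pick which j.
By inclusion–exclusion, the number of valid placements is Σ_{j=0}^{2} (−1)^j C(2,j)·(9−j)!.
Computing: 362880 − 80640 + 5040 = 287280.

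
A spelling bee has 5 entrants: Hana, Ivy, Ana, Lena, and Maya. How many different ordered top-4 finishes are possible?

120

This is an ordered selection of 4 from 5: P(5,4).
That gives 5 × 4 × 3 × 2 = 120.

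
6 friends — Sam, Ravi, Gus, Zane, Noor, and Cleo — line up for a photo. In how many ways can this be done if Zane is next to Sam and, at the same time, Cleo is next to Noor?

96

Treat {Zane,Sam} as one block (2 orders) and {Cleo,Noor} as another (2 orders).
That leaves 4 units to arrange: 2 × 2 × 4! = 4 × 24 = 96.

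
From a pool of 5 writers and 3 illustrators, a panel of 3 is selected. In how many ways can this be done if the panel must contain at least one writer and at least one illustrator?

45

Total 3-person selections from all 8: C(8,3) = 56.
Subtract selections that omit an entire group: no writers → C(3,3) = 1; no illustrators → C(5,3) = 10.
Both groups omitted at once is impossible, so 56 − 11 = 45.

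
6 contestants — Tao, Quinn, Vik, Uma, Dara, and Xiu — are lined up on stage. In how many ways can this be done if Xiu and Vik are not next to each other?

Of the 6! = 720 arrangements, those with Xiu and Vik adjacent number 2 × 5! = 240 (treat the pair as a block with 2 internal orders).
Complementary counting: 720 − 240 = 480.

480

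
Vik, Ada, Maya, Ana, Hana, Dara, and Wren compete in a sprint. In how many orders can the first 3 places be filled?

There are 7 choices for 1st place, 6 for 2nd, and 5 for 3rd.
That gives 7 × 6 × 5 = 210.

210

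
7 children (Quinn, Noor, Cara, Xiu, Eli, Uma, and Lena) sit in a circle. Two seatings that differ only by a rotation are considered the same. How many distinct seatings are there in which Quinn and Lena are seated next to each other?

240

Glue Quinn and Lena into a block (2 internal orders). Seating 6 units around a circle gives (5)! arrangements.
So 2 × (5)! = 2 × 120 = 240.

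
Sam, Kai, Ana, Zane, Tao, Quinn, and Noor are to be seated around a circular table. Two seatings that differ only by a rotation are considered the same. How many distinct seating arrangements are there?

Seat Sam anywhere (absorbing the rotational symmetry), then permute the other 6: (6)! = 720.

720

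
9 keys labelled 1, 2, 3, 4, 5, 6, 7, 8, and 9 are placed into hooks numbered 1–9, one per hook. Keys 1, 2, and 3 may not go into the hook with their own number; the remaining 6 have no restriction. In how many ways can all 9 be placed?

256320

Let Aᵢ (for i ∈ {1, 2, 3}) be the placements that put key i in its forbidden hook. Any j of these fix j positions, leaving (9−j)! ways to fill the rest, and there are C(3,j) ways to pick which j.
By inclusion–exclusion, the number of valid placements is Σ_{j=0}^{3} (−1)^j C(3,j)·(9−j)!.
Computing: 362880 − 120960 + 15120 − 720 = 256320.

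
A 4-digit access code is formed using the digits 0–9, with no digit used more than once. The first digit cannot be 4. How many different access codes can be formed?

The first digit has 10−1 = 9 choices (anything except 4).
The remaining 3 digits are filled from the other 9 symbols without repetition: 9 × 8 × 7 = 504.
Total: 9 × 504 = 4536.

4536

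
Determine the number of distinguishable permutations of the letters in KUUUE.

20

KUUUE has 5 letters with U appearing 3 times.
So there are 5! / (3!) = 20 distinguishable arrangements.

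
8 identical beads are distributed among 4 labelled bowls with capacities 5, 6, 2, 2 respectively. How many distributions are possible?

49

Without the upper bounds there are C(11,3) = 165 ways to split 8 among 4 bowls.
Subtract solutions that violate a single cap (substitute x_i' = x_i − (cap_i+1)): x_1 ≥ 6 gives C(5,3) = 10; x_2 ≥ 7 gives C(4,3) = 4; x_3 ≥ 3 gives C(8,3) = 56; x_4 ≥ 3 gives C(8,3) = 56. Together 126.
Add back pairs where two caps are both exceeded: 0 + 0 + 0 + 0 + 0 + 10 = 10.
By inclusion–exclusion the count is 165 − 126 + 10 = 49.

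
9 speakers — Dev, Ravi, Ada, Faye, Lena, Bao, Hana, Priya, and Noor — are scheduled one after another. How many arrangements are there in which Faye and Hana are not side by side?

There are 9! = 362880 arrangements in all. If Faye and Hana are adjacent, merging them into one block gives 2·(8)! = 80640 arrangements.
So 362880 − 80640 = 282240 arrangements keep them apart.

282240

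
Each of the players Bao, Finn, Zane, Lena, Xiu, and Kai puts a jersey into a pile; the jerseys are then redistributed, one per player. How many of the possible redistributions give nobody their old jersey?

265

Count assignments avoiding every fixed point. For any j of the 6 players fixed to their old jersey, the other 6−j can be arranged in (6−j)! ways.
By inclusion–exclusion this is Σ_{j=0}^{6} (−1)^j C(6,j)·(6−j)!.
Computing: 720 − 720 + 360 − 120 + 30 − 6 + 1 = 265.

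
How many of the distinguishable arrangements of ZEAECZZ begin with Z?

180

With the first slot taken by Z, it remains to arrange the other 6 letters (EAECZZ).
Those 6 letters have E appearing twice and Z appearing twice, giving (6)!/(2!·2!) = 180.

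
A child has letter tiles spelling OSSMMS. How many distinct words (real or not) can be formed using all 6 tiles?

Letter multiplicities in OSSMMS: M×2, O×1, S×3.
The number of distinct arrangements is 6!/(3!·2!) = 720/12 = 60.

60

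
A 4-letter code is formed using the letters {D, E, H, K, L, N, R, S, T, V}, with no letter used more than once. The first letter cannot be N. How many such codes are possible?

The first letter has 10−1 = 9 choices (anything except N).
The remaining 3 letters are filled from the other 9 symbols without repetition: 9 × 8 × 7 = 504.
Total: 9 × 504 = 4536.

4536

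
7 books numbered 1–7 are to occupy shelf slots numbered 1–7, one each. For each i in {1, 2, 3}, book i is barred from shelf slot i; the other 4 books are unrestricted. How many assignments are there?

3216

Let Aᵢ (for i ∈ {1, 2, 3}) be the placements that put book i in its forbidden shelf slot. Any j of these fix j positions, leaving (7−j)! ways to fill the rest, and there are C(3,j) ways to pick which j.
By inclusion–exclusion, the number of valid placements is Σ_{j=0}^{3} (−1)^j C(3,j)·(7−j)!.
Computing: 5040 − 2160 + 360 − 24 = 3216.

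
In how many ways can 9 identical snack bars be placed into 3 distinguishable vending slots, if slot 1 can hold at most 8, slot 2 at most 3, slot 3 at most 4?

Ignoring the caps, the number of non-negative solutions to x_1+…+x_3 = 9 is C(11,2) = 55.
Subtract solutions that violate a single cap (substitute x_i' = x_i − (cap_i+1)): x_1 ≥ 9 gives C(2,2) = 1; x_2 ≥ 4 gives C(7,2) = 21; x_3 ≥ 5 gives C(6,2) = 15. Together 37.
Add back pairs where two caps are both exceeded: 0 + 0 + 1 = 1.
By inclusion–exclusion the count is 55 − 37 + 1 = 19.

19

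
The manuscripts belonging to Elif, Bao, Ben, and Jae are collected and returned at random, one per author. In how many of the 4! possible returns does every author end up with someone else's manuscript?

9

This is the derangement count D_4: permutations of 4 items with no fixed point.
By inclusion–exclusion this is Σ_{j=0}^{4} (−1)^j C(4,j)·(4−j)!.
Computing: 24 − 24 + 12 − 4 + 1 = 9.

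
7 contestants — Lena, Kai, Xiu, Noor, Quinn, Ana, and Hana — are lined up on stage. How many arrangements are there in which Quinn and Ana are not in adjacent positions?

3600

There are 7! = 5040 arrangements in all. If Quinn and Ana are adjacent, merging them into one block gives 2·(6)! = 1440 arrangements.
Complementary counting: 5040 − 1440 = 3600.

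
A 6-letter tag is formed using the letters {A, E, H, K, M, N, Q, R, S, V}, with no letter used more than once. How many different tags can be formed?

151200

Choose and order 6 of the 10 symbols: the first letter has 10 options, the next 9, and so on down to 5.
10 × 9 × 8 × 7 × 6 × 5 = 151200.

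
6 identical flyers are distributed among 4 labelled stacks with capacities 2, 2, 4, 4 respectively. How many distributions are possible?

37

Without the upper bounds there are C(9,3) = 84 ways to split 6 among 4 stacks.
Subtract solutions that violate a single cap (substitute x_i' = x_i − (cap_i+1)): x_1 ≥ 3 gives C(6,3) = 20; x_2 ≥ 3 gives C(6,3) = 20; x_3 ≥ 5 gives C(4,3) = 4; x_4 ≥ 5 gives C(4,3) = 4. Together 48.
Add back pairs where two caps are both exceeded: 1 + 0 + 0 + 0 + 0 + 0 = 1.
By inclusion–exclusion the count is 84 − 48 + 1 = 37.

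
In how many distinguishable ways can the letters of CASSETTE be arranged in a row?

5040

CASSETTE has 8 letters with E appearing twice, S appearing twice, and T appearing twice.
So there are 8! / (2!·2!·2!) = 5040 distinguishable arrangements.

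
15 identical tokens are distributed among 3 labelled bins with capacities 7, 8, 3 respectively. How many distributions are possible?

Ignoring the caps, the number of non-negative solutions to x_1+…+x_3 = 15 is C(17,2) = 136.
Subtract solutions that violate a single cap (substitute x_i' = x_i − (cap_i+1)): x_1 ≥ 8 gives C(9,2) = 36; x_2 ≥ 9 gives C(8,2) = 28; x_3 ≥ 4 gives C(13,2) = 78. Together 142.
Add back pairs where two caps are both exceeded: 0 + 10 + 6 = 16.
By inclusion–exclusion the count is 136 − 142 + 16 = 10.

10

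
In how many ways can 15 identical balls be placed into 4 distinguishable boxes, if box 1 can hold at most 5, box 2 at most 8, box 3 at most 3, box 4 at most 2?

19

Without the upper bounds there are C(18,3) = 816 ways to split 15 among 4 boxes.
Subtract solutions that violate a single cap (substitute x_i' = x_i − (cap_i+1)): x_1 ≥ 6 gives C(12,3) = 220; x_2 ≥ 9 gives C(9,3) = 84; x_3 ≥ 4 gives C(14,3) = 364; x_4 ≥ 3 gives C(15,3) = 455. Together 1123.
Add back pairs where two caps are both exceeded: 1 + 56 + 84 + 10 + 20 + 165 = 336.
Subtract triples: 0 + 0 + 10 + 0 = 10.
By inclusion–exclusion the count is 816 − 1123 + 336 − 10 = 19.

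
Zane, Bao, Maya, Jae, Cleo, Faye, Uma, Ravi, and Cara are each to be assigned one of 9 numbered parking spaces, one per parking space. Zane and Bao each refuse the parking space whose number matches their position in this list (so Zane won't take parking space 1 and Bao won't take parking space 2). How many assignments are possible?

Let Aᵢ (for i ∈ {1, 2}) be the placements that put person i in their forbidden parking space. Any j of these fix j positions, leaving (9−j)! ways to fill the rest, and there are C(2,j) ways to pick which j.
By inclusion–exclusion, the number of valid placements is Σ_{j=0}^{2} (−1)^j C(2,j)·(9−j)!.
Computing: 362880 − 80640 + 5040 = 287280.

287280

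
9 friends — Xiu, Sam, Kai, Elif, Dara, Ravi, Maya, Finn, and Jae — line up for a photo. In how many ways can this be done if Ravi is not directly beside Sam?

There are 9! = 362880 arrangements in all. If Ravi and Sam are adjacent, merging them into one block gives 2·(8)! = 80640 arrangements.
Complementary counting: 362880 − 80640 = 282240.

282240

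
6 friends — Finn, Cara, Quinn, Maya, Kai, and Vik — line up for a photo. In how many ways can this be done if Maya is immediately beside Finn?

Treat {Maya, Finn} as a single unit. There are 5 units to order, and the pair itself can be ordered 2 ways.
So the count is 2·(5)! = 240.

240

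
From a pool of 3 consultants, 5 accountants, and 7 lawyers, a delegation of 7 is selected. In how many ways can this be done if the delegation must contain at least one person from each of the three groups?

5516

Total 7-person selections from all 15: C(15,7) = 6435.
Subtract selections that omit an entire group: no consultants → C(12,7) = 792; no accountants → C(10,7) = 120; no lawyers → C(8,7) = 8.
Add back selections omitting two groups (i.e. drawn from a single group): C(3,7) + C(5,7) + C(7,7) = 1.
By inclusion–exclusion: 6435 − 920 + 1 = 5516.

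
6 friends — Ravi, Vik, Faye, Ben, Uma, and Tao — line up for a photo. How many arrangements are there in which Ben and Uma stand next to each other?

240

Place the 4 others and the Ben-Uma pair as 5 objects in a line; the pair has 2 internal arrangements.
That gives 2 × 5! = 2 × 120 = 240.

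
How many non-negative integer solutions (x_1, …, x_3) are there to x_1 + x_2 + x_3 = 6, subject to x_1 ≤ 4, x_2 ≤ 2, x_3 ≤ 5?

14

Without the upper bounds there are C(8,2) = 28 ways to split 6 among 3 variables.
Subtract solutions that violate a single cap (substitute x_i' = x_i − (cap_i+1)): x_1 ≥ 5 gives C(3,2) = 3; x_2 ≥ 3 gives C(5,2) = 10; x_3 ≥ 6 gives C(2,2) = 1. Together 14.
No two caps can be exceeded simultaneously, so the pair terms are all 0.
By inclusion–exclusion the count is 28 − 14 + 0 = 14.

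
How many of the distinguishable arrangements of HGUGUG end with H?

Fix H in the last position and arrange the remaining 5 letters.
Those 5 letters have G appearing 3 times and U appearing twice, giving (5)!/(3!·2!) = 10.

10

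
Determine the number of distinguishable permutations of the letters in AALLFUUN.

5040

AALLFUUN has 8 letters with A appearing twice, L appearing twice, and U appearing twice.
So there are 8! / (2!·2!·2!) = 5040 distinguishable arrangements.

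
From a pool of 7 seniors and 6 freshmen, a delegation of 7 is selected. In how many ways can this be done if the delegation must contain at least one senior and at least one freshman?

Total 7-person selections from all 13: C(13,7) = 1716.
Subtract selections that omit an entire group: no seniors → C(6,7) = 0; no freshmen → C(7,7) = 1.
Both groups omitted at once is impossible, so 1716 − 1 = 1715.

1715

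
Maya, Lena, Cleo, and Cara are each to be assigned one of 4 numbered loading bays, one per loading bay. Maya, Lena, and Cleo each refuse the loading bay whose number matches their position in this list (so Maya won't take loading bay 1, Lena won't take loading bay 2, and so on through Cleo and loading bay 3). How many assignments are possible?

Let Aᵢ (for i ∈ {1, 2, 3}) be the placements that put person i in their forbidden loading bay. Any j of these fix j positions, leaving (4−j)! ways to fill the rest, and there are C(3,j) ways to pick which j.
By inclusion–exclusion, the number of valid placements is Σ_{j=0}^{3} (−1)^j C(3,j)·(4−j)!.
Computing: 24 − 18 + 6 − 1 = 11.

11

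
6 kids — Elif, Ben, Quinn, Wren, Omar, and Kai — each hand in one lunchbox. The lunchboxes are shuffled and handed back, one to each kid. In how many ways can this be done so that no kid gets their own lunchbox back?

Let Aᵢ be the assignments in which kid i gets their own lunchbox. We want the size of the complement of A₁∪…∪A_6.
By inclusion–exclusion this is Σ_{j=0}^{6} (−1)^j C(6,j)·(6−j)!.
Computing: 720 − 720 + 360 − 120 + 30 − 6 + 1 = 265.

265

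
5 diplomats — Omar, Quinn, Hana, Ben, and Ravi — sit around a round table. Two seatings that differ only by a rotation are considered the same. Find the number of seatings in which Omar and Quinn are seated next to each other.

12

Glue Omar and Quinn into a block (2 internal orders). Seating 4 units around a circle gives (3)! arrangements.
So 2 × (3)! = 2 × 6 = 12.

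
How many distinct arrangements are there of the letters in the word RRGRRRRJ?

RRGRRRRJ has 8 letters with R appearing 6 times.
Dividing 8! = 40320 by 6! = 720 for the repeated letters gives 56.

56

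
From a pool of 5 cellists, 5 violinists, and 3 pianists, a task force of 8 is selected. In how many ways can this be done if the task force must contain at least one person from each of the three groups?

Unrestricted: C(13,8) = 1287 ways to pick any 8 of the 13.
Selections missing a whole group: no cellists → C(8,8) = 1; no violinists → C(8,8) = 1; no pianists → C(10,8) = 45.
Add back selections omitting two groups (i.e. drawn from a single group): C(5,8) + C(5,8) + C(3,8) = 0.
By inclusion–exclusion: 1287 − 47 + 0 = 1240.

1240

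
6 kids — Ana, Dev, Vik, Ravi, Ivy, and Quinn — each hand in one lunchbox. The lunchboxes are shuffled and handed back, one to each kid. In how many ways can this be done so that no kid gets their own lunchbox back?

This is the derangement count D_6: permutations of 6 items with no fixed point.
By inclusion–exclusion this is Σ_{j=0}^{6} (−1)^j C(6,j)·(6−j)!.
Computing: 720 − 720 + 360 − 120 + 30 − 6 + 1 = 265.

265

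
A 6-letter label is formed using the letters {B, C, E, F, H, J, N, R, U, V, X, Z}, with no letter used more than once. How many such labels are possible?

665280

With no repetition, fill the 6 letters in order: 12 choices, then 11, down to 7.
That product is 12 × 11 × 10 × 9 × 8 × 7 = 665280.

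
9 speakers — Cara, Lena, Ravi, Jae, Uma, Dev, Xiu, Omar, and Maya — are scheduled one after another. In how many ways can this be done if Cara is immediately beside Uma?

80640

Glue Cara and Uma into one block (2 internal orders), leaving 8 units to arrange in a row.
So the count is 2·(8)! = 80640.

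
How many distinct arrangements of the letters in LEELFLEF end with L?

With the last slot taken by L, it remains to arrange the other 7 letters (EELFLEF).
Those 7 letters have E appearing 3 times, F appearing twice, and L appearing twice, giving (7)!/(3!·2!·2!) = 210.

210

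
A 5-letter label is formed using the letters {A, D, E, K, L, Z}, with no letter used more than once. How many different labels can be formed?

Choose and order 5 of the 6 symbols: the first letter has 6 options, the next 5, and so on down to 2.
That product is 6 × 5 × 4 × 3 × 2 = 720.

720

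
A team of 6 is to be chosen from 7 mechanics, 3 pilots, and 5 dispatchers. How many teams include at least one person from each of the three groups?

Total 6-person selections from all 15: C(15,6) = 5005.
Subtract selections that omit an entire group: no mechanics → C(8,6) = 28; no pilots → C(12,6) = 924; no dispatchers → C(10,6) = 210.
Add back selections omitting two groups (i.e. drawn from a single group): C(7,6) + C(3,6) + C(5,6) = 7.
By inclusion–exclusion: 5005 − 1162 + 7 = 3850.

3850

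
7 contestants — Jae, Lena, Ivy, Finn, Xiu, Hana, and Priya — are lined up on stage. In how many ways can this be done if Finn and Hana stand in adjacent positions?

1440

Glue Finn and Hana into one block (2 internal orders), leaving 6 units to arrange in a row.
That gives 2 × 6! = 2 × 720 = 1440.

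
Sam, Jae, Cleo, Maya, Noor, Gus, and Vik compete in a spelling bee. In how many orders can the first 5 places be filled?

This is an ordered selection of 5 from 7: P(7,5).
That gives 7 × 6 × 5 × 4 × 3 = 2520.

2520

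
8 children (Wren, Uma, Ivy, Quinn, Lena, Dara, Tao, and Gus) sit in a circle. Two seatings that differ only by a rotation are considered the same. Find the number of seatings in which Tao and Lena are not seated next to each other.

All circular seatings of 8 people number (7)! = 5040.
Seatings with Tao beside Lena: treat them as a block with 2 internal orders, giving 2 × (6)! = 1440.
Subtracting, 5040 − 1440 = 3600.

3600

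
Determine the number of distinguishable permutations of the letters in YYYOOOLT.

Letter multiplicities in YYYOOOLT: L×1, O×3, T×1, Y×3.
Dividing 8! = 40320 by 3!·3! = 36 for the repeated letters gives 1120.

1120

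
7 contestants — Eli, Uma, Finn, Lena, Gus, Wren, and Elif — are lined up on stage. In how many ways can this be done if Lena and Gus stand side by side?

1440

Place the 5 others and the Lena-Gus pair as 6 objects in a line; the pair has 2 internal arrangements.
That gives 2 × 6! = 2 × 720 = 1440.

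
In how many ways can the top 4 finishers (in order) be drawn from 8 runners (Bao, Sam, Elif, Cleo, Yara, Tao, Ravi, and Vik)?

There are 8 choices for 1st place, 7 for 2nd, and so on down to 5 for position 4.
That gives 8 × 7 × 6 × 5 = 1680.

1680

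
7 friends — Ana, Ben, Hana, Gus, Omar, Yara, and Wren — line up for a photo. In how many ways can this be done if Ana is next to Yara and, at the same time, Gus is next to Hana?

480

Treat {Ana,Yara} as one block (2 orders) and {Gus,Hana} as another (2 orders).
That leaves 5 units to arrange: 2 × 2 × 5! = 4 × 120 = 480.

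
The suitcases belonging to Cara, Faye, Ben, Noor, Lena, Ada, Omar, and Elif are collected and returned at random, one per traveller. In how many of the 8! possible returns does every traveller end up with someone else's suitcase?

14833

Let Aᵢ be the assignments in which traveller i gets their own suitcase. We want the size of the complement of A₁∪…∪A_8.
By inclusion–exclusion this is Σ_{j=0}^{8} (−1)^j C(8,j)·(8−j)!.
Computing: 40320 − 40320 + 20160 − 6720 + 1680 − 336 + 56 − 8 + 1 = 14833.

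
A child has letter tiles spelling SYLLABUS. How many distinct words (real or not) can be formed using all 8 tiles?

10080

Letter multiplicities in SYLLABUS: A×1, B×1, L×2, S×2, U×1, Y×1.
The number of distinct arrangements is 8!/(2!·2!) = 40320/4 = 10080.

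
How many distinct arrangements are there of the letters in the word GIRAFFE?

GIRAFFE has 7 letters with F appearing twice.
So there are 7! / (2!) = 2520 distinguishable arrangements.

2520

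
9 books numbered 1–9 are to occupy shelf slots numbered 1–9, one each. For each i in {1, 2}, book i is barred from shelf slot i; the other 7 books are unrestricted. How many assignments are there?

Let Aᵢ (for i ∈ {1, 2}) be the placements that put book i in its forbidden shelf slot. Any j of these fix j positions, leaving (9−j)! ways to fill the rest, and there are C(2,j) ways to pick which j.
By inclusion–exclusion, the number of valid placements is Σ_{j=0}^{2} (−1)^j C(2,j)·(9−j)!.
Computing: 362880 − 80640 + 5040 = 287280.

287280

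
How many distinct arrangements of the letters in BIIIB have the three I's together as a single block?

3

Treat the 3 copies of I as a single block. The multiset to arrange is then {III, B, B}, 3 items in all.
That gives (3)!/(2!) = 3 arrangements.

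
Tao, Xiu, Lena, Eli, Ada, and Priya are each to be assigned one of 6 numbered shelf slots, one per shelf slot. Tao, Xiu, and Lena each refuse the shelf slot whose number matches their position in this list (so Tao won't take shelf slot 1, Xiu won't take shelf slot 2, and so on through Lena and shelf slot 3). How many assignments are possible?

426

Let Aᵢ (for i ∈ {1, 2, 3}) be the placements that put person i in their forbidden shelf slot. Any j of these fix j positions, leaving (6−j)! ways to fill the rest, and there are C(3,j) ways to pick which j.
By inclusion–exclusion, the number of valid placements is Σ_{j=0}^{3} (−1)^j C(3,j)·(6−j)!.
Computing: 720 − 360 + 72 − 6 = 426.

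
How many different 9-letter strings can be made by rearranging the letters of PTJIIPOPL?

30240

Letter multiplicities in PTJIIPOPL: I×2, J×1, L×1, O×1, P×3, T×1.
So there are 9! / (3!·2!) = 30240 distinguishable arrangements.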